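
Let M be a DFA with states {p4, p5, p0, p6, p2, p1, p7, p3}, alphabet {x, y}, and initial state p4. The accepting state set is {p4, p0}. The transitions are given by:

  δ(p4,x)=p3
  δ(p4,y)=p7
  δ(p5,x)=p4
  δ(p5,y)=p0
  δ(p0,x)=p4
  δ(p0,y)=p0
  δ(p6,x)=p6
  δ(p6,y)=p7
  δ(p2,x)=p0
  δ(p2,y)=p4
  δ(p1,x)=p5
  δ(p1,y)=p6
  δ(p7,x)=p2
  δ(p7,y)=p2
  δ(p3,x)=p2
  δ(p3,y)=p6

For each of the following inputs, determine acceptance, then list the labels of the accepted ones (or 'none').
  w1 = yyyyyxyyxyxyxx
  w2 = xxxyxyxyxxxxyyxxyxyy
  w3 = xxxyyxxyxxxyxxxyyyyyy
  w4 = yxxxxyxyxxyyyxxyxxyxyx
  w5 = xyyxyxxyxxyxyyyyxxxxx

w1: p4 → p7 → p2 → p4 → p7 → p2 → p0 → p0 → p0 → p4 → p7 → p2 → p4 → p3 → p2  → end p2, rejected
w2: p4 → p3 → p2 → p0 → p0 → p4 → p7 → p2 → p4 → p3 → p2 → p0 → p4 → p7 → p2 → p0 → p4 → p7 → p2 → p4 → p7  → end p7, rejected
w3: p4 → p3 → p2 → p0 → p0 → p0 → p4 → p3 → p6 → p6 → p6 → p6 → p7 → p2 → p0 → p4 → p7 → p2 → p4 → p7 → p2 → p4  → end p4, accepted
w4: p4 → p7 → p2 → p0 → p4 → p3 → p6 → p6 → p7 → p2 → p0 → p0 → p0 → p0 → p4 → p3 → p6 → p6 → p6 → p7 → p2 → p4 → p3  → end p3, rejected
w5: p4 → p3 → p6 → p7 → p2 → p4 → p3 → p2 → p4 → p3 → p2 → p4 → p3 → p6 → p7 → p2 → p4 → p3 → p2 → p0 → p4 → p3  → end p3, rejected

w3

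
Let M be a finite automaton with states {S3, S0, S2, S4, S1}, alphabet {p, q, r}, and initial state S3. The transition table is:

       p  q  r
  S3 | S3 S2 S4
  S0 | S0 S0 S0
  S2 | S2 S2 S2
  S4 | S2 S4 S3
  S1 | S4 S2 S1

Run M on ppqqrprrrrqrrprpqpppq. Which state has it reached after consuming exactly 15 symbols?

Trace: S3 -p-> S3 -p-> S3 -q-> S2 -q-> S2 -r-> S2 -p-> S2 -r-> S2 -r-> S2 -r-> S2 -r-> S2 -q-> S2 -r-> S2 -r-> S2 -p-> S2 -r-> S2
After 15 symbols: S2.

S2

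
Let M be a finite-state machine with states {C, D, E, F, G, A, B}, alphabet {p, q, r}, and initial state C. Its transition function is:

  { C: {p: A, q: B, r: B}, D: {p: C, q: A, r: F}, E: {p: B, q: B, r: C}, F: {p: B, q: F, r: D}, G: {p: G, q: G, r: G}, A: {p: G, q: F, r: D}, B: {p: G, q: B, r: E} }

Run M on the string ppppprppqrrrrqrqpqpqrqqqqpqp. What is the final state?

start at C
read 'p': C → A
read 'p': A → G
read 'p': G → G
read 'p': G → G
read 'p': G → G
read 'r': G → G
read 'p': G → G
read 'p': G → G
read 'q': G → G
read 'r': G → G
read 'r': G → G
read 'r': G → G
read 'r': G → G
read 'q': G → G
read 'r': G → G
read 'q': G → G
read 'p': G → G
read 'q': G → G
read 'p': G → G
read 'q': G → G
read 'r': G → G
read 'q': G → G
read 'q': G → G
read 'q': G → G
read 'q': G → G
read 'p': G → G
read 'q': G → G
read 'p': G → G

G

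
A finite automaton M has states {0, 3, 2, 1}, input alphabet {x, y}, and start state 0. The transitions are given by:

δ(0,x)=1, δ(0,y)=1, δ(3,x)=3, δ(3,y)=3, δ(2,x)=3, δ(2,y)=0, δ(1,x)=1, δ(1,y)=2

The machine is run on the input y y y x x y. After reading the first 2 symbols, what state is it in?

2

0 → 1 → 2
After 2 symbols: 2.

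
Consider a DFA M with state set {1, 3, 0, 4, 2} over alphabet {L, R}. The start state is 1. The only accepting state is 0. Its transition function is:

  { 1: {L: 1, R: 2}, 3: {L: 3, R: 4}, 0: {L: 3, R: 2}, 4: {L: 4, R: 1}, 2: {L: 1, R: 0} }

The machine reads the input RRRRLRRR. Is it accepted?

No

start at 1
read 'R': 1 → 2
read 'R': 2 → 0
read 'R': 0 → 2
read 'R': 2 → 0
read 'L': 0 → 3
read 'R': 3 → 4
read 'R': 4 → 1
read 'R': 1 → 2
End state 2 is not accepting.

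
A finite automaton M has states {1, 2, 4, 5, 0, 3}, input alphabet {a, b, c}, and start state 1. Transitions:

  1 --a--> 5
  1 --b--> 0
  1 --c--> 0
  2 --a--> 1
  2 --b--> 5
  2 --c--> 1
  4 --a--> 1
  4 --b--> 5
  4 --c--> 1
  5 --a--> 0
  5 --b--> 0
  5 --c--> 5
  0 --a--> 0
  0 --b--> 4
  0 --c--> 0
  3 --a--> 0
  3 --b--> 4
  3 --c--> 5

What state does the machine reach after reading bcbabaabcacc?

5

Trace: 1 -b-> 0 -c-> 0 -b-> 4 -a-> 1 -b-> 0 -a-> 0 -a-> 0 -b-> 4 -c-> 1 -a-> 5 -c-> 5 -c-> 5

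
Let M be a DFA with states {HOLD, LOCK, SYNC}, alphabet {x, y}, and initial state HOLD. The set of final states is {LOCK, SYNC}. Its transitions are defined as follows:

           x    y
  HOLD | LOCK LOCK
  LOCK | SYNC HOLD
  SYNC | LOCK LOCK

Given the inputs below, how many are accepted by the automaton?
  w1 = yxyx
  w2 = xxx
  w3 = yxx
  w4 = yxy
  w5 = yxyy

w1: Trace: HOLD -y-> LOCK -x-> SYNC -y-> LOCK -x-> SYNC  → end SYNC, accepted
w2: Trace: HOLD -x-> LOCK -x-> SYNC -x-> LOCK  → end LOCK, accepted
w3: Trace: HOLD -y-> LOCK -x-> SYNC -x-> LOCK  → end LOCK, accepted
w4: Trace: HOLD -y-> LOCK -x-> SYNC -y-> LOCK  → end LOCK, accepted
w5: Trace: HOLD -y-> LOCK -x-> SYNC -y-> LOCK -y-> HOLD  → end HOLD, rejected

4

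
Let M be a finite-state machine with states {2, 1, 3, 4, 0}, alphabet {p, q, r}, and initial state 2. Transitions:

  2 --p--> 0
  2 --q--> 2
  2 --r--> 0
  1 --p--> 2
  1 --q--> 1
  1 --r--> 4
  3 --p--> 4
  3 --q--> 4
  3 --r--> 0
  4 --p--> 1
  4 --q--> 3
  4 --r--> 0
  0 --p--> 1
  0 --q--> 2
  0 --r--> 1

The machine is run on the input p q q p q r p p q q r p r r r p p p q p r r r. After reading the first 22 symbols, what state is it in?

2 → 0 → 2 → 2 → 0 → 2 → 0 → 1 → 2 → 2 → 2 → 0 → 1 → 4 → 0 → 1 → 2 → 0 → 1 → 1 → 2 → 0 → 1
After 22 symbols: 1.

1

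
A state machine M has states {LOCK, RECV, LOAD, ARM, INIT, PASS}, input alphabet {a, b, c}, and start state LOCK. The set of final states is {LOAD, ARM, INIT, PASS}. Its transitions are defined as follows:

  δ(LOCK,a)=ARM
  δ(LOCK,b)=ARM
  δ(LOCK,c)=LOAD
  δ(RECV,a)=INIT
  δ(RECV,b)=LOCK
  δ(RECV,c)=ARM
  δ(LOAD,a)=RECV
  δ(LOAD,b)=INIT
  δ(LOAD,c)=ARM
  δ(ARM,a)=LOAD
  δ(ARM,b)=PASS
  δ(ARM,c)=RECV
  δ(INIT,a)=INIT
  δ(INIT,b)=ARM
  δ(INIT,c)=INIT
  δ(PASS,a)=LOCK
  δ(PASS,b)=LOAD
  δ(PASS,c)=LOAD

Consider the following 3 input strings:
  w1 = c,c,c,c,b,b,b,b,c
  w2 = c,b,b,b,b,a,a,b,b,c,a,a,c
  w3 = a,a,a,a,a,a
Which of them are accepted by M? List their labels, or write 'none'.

w2, w3

w1: Trace: LOCK -c-> LOAD -c-> ARM -c-> RECV -c-> ARM -b-> PASS -b-> LOAD -b-> INIT -b-> ARM -c-> RECV  → end RECV, rejected
w2: Trace: LOCK -c-> LOAD -b-> INIT -b-> ARM -b-> PASS -b-> LOAD -a-> RECV -a-> INIT -b-> ARM -b-> PASS -c-> LOAD -a-> RECV -a-> INIT -c-> INIT  → end INIT, accepted
w3: Trace: LOCK -a-> ARM -a-> LOAD -a-> RECV -a-> INIT -a-> INIT -a-> INIT  → end INIT, accepted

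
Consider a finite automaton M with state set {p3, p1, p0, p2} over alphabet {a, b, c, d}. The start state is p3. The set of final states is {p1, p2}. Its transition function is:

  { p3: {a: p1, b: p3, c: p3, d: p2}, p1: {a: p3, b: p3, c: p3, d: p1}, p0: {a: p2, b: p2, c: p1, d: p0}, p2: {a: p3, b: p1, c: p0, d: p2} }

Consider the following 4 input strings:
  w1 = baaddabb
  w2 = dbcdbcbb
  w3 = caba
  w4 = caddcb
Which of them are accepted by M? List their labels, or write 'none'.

w1: p3 → p3 → p1 → p3 → p2 → p2 → p3 → p3 → p3  → end p3, rejected
w2: p3 → p2 → p1 → p3 → p2 → p1 → p3 → p3 → p3  → end p3, rejected
w3: p3 → p3 → p1 → p3 → p1  → end p1, accepted
w4: p3 → p3 → p1 → p1 → p1 → p3 → p3  → end p3, rejected

w3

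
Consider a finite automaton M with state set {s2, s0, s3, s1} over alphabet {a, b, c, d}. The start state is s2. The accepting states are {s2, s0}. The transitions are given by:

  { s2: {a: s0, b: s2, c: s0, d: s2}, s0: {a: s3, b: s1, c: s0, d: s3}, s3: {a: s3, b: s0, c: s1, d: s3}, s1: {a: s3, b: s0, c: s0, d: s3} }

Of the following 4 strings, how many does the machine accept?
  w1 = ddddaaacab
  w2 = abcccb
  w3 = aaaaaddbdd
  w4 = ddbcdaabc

2

w1: s2 → s2 → s2 → s2 → s2 → s0 → s3 → s3 → s1 → s3 → s0  → end s0, accepted
w2: s2 → s0 → s1 → s0 → s0 → s0 → s1  → end s1, rejected
w3: s2 → s0 → s3 → s3 → s3 → s3 → s3 → s3 → s0 → s3 → s3  → end s3, rejected
w4: s2 → s2 → s2 → s2 → s0 → s3 → s3 → s3 → s0 → s0  → end s0, accepted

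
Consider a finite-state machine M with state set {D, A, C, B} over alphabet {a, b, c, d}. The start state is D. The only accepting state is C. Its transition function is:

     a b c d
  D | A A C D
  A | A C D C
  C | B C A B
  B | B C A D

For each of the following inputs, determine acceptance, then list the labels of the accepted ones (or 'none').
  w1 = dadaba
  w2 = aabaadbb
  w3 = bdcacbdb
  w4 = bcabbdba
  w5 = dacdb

w1: Trace: D -d-> D -a-> A -d-> C -a-> B -b-> C -a-> B  → end B, rejected
w2: Trace: D -a-> A -a-> A -b-> C -a-> B -a-> B -d-> D -b-> A -b-> C  → end C, accepted
w3: Trace: D -b-> A -d-> C -c-> A -a-> A -c-> D -b-> A -d-> C -b-> C  → end C, accepted
w4: Trace: D -b-> A -c-> D -a-> A -b-> C -b-> C -d-> B -b-> C -a-> B  → end B, rejected
w5: Trace: D -d-> D -a-> A -c-> D -d-> D -b-> A  → end A, rejected

w2, w3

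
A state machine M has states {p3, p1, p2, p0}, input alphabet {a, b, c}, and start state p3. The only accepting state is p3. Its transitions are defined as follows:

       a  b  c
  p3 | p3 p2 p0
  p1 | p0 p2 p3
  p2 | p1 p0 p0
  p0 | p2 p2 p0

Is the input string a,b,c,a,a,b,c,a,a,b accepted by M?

Trace: p3 -a-> p3 -b-> p2 -c-> p0 -a-> p2 -a-> p1 -b-> p2 -c-> p0 -a-> p2 -a-> p1 -b-> p2
End state p2 is not accepting.

No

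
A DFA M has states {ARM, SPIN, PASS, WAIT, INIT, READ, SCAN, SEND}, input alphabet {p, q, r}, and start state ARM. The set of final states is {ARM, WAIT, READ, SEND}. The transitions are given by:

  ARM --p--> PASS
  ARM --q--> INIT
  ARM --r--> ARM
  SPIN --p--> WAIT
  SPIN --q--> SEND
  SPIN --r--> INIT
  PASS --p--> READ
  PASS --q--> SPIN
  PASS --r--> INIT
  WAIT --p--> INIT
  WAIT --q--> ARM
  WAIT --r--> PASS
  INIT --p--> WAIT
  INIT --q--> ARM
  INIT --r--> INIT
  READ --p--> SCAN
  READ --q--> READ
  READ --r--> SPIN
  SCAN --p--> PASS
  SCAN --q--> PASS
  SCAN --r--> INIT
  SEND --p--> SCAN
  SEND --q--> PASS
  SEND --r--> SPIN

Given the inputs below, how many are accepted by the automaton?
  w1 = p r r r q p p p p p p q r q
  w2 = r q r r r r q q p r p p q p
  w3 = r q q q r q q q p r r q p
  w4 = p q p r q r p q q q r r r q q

w1: ARM → PASS → INIT → INIT → INIT → ARM → PASS → READ → SCAN → PASS → READ → SCAN → PASS → INIT → ARM  → end ARM, accepted
w2: ARM → ARM → INIT → INIT → INIT → INIT → INIT → ARM → INIT → WAIT → PASS → READ → SCAN → PASS → READ  → end READ, accepted
w3: ARM → ARM → INIT → ARM → INIT → INIT → ARM → INIT → ARM → PASS → INIT → INIT → ARM → PASS  → end PASS, rejected
w4: ARM → PASS → SPIN → WAIT → PASS → SPIN → INIT → WAIT → ARM → INIT → ARM → ARM → ARM → ARM → INIT → ARM  → end ARM, accepted

3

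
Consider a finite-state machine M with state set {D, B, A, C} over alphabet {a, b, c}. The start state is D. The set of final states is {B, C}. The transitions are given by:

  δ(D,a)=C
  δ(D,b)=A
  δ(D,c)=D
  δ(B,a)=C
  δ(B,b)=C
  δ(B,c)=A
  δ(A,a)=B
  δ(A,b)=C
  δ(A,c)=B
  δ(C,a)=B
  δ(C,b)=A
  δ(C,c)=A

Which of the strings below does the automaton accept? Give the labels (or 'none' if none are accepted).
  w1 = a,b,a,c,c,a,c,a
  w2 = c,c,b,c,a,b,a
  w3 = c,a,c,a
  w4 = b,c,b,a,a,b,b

w1, w2, w3, w4

w1: D → C → A → B → A → B → C → A → B  → end B, accepted
w2: D → D → D → A → B → C → A → B  → end B, accepted
w3: D → D → C → A → B  → end B, accepted
w4: D → A → B → C → B → C → A → C  → end C, accepted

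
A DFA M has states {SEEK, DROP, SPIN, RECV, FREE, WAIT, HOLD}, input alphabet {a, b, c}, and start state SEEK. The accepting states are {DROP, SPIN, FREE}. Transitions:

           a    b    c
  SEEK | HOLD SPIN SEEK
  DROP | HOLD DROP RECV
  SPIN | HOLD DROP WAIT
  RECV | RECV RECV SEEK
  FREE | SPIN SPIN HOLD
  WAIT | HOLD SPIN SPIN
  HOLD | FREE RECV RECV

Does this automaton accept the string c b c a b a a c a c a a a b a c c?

start at SEEK
read 'c': SEEK → SEEK
read 'b': SEEK → SPIN
read 'c': SPIN → WAIT
read 'a': WAIT → HOLD
read 'b': HOLD → RECV
read 'a': RECV → RECV
read 'a': RECV → RECV
read 'c': RECV → SEEK
read 'a': SEEK → HOLD
read 'c': HOLD → RECV
read 'a': RECV → RECV
read 'a': RECV → RECV
read 'a': RECV → RECV
read 'b': RECV → RECV
read 'a': RECV → RECV
read 'c': RECV → SEEK
read 'c': SEEK → SEEK
End state SEEK is not accepting.

No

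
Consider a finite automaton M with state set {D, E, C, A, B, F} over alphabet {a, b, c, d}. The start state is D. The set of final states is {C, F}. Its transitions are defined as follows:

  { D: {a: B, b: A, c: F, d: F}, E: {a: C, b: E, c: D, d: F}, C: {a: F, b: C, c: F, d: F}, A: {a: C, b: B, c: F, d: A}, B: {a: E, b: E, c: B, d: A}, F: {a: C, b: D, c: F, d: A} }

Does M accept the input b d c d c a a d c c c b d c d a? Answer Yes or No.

start at D
read 'b': D → A
read 'd': A → A
read 'c': A → F
read 'd': F → A
read 'c': A → F
read 'a': F → C
read 'a': C → F
read 'd': F → A
read 'c': A → F
read 'c': F → F
read 'c': F → F
read 'b': F → D
read 'd': D → F
read 'c': F → F
read 'd': F → A
read 'a': A → C
End state C is accepting.

Yes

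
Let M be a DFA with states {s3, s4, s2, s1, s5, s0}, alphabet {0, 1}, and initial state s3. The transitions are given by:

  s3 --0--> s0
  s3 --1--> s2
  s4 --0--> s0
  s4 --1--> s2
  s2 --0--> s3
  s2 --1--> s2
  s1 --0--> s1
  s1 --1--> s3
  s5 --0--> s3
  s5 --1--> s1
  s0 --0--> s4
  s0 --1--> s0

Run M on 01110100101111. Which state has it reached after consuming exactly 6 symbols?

Trace: s3 -0-> s0 -1-> s0 -1-> s0 -1-> s0 -0-> s4 -1-> s2
After 6 symbols: s2.

s2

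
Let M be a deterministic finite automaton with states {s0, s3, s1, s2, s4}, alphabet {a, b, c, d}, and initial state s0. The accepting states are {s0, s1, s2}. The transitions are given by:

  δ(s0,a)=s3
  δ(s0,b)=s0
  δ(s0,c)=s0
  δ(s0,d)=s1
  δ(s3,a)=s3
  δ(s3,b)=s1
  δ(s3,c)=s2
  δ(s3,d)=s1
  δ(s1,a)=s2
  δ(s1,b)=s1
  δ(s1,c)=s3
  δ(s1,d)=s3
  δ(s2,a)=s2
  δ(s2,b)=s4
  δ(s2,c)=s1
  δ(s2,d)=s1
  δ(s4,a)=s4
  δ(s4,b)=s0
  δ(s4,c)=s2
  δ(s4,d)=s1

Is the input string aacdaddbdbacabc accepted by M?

Trace: s0 -a-> s3 -a-> s3 -c-> s2 -d-> s1 -a-> s2 -d-> s1 -d-> s3 -b-> s1 -d-> s3 -b-> s1 -a-> s2 -c-> s1 -a-> s2 -b-> s4 -c-> s2
End state s2 is accepting.

Yes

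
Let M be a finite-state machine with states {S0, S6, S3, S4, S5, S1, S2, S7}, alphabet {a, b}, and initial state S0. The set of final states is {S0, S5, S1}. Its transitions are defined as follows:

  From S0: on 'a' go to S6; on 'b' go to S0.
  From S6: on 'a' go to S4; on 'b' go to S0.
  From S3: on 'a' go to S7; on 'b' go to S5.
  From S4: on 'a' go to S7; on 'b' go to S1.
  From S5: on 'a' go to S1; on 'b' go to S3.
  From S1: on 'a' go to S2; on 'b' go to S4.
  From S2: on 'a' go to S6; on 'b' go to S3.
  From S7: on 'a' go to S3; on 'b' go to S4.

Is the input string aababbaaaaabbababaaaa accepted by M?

start at S0
read 'a': S0 → S6
read 'a': S6 → S4
read 'b': S4 → S1
read 'a': S1 → S2
read 'b': S2 → S3
read 'b': S3 → S5
read 'a': S5 → S1
read 'a': S1 → S2
read 'a': S2 → S6
read 'a': S6 → S4
read 'a': S4 → S7
read 'b': S7 → S4
read 'b': S4 → S1
read 'a': S1 → S2
read 'b': S2 → S3
read 'a': S3 → S7
read 'b': S7 → S4
read 'a': S4 → S7
read 'a': S7 → S3
read 'a': S3 → S7
read 'a': S7 → S3
End state S3 is not accepting.

No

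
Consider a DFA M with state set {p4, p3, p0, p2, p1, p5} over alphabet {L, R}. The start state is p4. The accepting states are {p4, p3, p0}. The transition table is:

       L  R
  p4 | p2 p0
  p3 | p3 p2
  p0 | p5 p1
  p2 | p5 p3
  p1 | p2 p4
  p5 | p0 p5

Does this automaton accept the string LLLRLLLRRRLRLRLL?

start at p4
read 'L': p4 → p2
read 'L': p2 → p5
read 'L': p5 → p0
read 'R': p0 → p1
read 'L': p1 → p2
read 'L': p2 → p5
read 'L': p5 → p0
read 'R': p0 → p1
read 'R': p1 → p4
read 'R': p4 → p0
read 'L': p0 → p5
read 'R': p5 → p5
read 'L': p5 → p0
read 'R': p0 → p1
read 'L': p1 → p2
read 'L': p2 → p5
End state p5 is not accepting.

No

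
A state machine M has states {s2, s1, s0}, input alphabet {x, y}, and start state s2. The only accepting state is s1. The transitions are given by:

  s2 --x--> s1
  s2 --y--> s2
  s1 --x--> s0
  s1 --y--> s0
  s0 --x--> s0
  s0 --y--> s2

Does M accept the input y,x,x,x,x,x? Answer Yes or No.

s2 → s2 → s1 → s0 → s0 → s0 → s0
End state s0 is not accepting.

No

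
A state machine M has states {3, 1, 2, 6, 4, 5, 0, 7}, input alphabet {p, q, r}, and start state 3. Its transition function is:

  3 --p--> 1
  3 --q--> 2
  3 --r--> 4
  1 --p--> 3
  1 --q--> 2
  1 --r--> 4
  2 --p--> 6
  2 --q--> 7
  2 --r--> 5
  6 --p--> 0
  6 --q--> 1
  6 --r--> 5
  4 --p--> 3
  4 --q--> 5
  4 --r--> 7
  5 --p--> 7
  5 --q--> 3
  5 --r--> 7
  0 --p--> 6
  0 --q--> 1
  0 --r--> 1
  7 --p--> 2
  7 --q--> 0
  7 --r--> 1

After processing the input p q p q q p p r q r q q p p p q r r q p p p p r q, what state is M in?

Trace: 3 -p-> 1 -q-> 2 -p-> 6 -q-> 1 -q-> 2 -p-> 6 -p-> 0 -r-> 1 -q-> 2 -r-> 5 -q-> 3 -q-> 2 -p-> 6 -p-> 0 -p-> 6 -q-> 1 -r-> 4 -r-> 7 -q-> 0 -p-> 6 -p-> 0 -p-> 6 -p-> 0 -r-> 1 -q-> 2

2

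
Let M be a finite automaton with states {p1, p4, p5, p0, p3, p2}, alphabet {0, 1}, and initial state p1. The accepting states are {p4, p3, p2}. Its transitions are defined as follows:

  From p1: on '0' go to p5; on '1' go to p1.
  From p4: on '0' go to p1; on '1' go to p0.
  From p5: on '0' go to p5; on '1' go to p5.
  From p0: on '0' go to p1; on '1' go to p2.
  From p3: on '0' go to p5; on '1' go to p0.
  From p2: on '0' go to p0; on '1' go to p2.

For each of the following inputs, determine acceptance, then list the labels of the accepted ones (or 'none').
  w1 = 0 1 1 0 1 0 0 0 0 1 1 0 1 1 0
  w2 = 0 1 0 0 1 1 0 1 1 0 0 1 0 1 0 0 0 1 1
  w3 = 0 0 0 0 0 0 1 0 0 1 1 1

none

w1: p1 → p5 → p5 → p5 → p5 → p5 → p5 → p5 → p5 → p5 → p5 → p5 → p5 → p5 → p5 → p5  → end p5, rejected
w2: p1 → p5 → p5 → p5 → p5 → p5 → p5 → p5 → p5 → p5 → p5 → p5 → p5 → p5 → p5 → p5 → p5 → p5 → p5 → p5  → end p5, rejected
w3: p1 → p5 → p5 → p5 → p5 → p5 → p5 → p5 → p5 → p5 → p5 → p5 → p5  → end p5, rejected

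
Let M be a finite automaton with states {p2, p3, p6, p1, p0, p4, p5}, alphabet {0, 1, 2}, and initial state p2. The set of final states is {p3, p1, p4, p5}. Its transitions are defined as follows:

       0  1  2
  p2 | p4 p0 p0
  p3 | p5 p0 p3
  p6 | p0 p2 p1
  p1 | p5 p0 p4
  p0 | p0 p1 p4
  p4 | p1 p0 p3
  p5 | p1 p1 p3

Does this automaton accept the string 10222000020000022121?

p2 → p0 → p0 → p4 → p3 → p3 → p5 → p1 → p5 → p1 → p4 → p1 → p5 → p1 → p5 → p1 → p4 → p3 → p0 → p4 → p0
End state p0 is not accepting.

No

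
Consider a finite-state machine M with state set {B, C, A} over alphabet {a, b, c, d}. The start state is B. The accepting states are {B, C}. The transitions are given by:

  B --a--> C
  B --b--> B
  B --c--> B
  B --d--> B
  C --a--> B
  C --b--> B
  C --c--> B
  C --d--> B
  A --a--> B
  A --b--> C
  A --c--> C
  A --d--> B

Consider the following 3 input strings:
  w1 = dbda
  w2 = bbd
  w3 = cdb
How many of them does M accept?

w1: B → B → B → B → C  → end C, accepted
w2: B → B → B → B  → end B, accepted
w3: B → B → B → B  → end B, accepted

3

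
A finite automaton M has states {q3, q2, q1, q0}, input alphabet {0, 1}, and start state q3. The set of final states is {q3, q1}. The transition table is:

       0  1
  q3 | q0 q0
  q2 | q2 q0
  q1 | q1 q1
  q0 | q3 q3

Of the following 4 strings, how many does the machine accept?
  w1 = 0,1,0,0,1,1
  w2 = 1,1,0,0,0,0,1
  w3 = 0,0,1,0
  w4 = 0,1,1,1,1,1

w1:
  start at q3
  read '0': q3 → q0
  read '1': q0 → q3
  read '0': q3 → q0
  read '0': q0 → q3
  read '1': q3 → q0
  read '1': q0 → q3
  end q3, accepted
w2:
  start at q3
  read '1': q3 → q0
  read '1': q0 → q3
  read '0': q3 → q0
  read '0': q0 → q3
  read '0': q3 → q0
  read '0': q0 → q3
  read '1': q3 → q0
  end q0, rejected
w3:
  start at q3
  read '0': q3 → q0
  read '0': q0 → q3
  read '1': q3 → q0
  read '0': q0 → q3
  end q3, accepted
w4:
  start at q3
  read '0': q3 → q0
  read '1': q0 → q3
  read '1': q3 → q0
  read '1': q0 → q3
  read '1': q3 → q0
  read '1': q0 → q3
  end q3, accepted

3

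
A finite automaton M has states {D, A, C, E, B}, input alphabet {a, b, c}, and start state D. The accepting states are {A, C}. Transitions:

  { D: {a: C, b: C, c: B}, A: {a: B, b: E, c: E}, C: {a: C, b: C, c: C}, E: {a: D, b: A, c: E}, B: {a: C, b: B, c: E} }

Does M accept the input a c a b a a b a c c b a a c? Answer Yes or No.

Trace: D -a-> C -c-> C -a-> C -b-> C -a-> C -a-> C -b-> C -a-> C -c-> C -c-> C -b-> C -a-> C -a-> C -c-> C
End state C is accepting.

Yes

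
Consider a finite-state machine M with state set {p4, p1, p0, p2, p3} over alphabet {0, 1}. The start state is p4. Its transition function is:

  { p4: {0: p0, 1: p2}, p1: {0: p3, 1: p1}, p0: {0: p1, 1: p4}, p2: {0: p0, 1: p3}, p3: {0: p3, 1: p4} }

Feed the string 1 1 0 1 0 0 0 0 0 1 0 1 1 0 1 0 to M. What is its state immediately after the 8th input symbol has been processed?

p3

start at p4
read '1': p4 → p2
read '1': p2 → p3
read '0': p3 → p3
read '1': p3 → p4
read '0': p4 → p0
read '0': p0 → p1
read '0': p1 → p3
read '0': p3 → p3
After 8 symbols: p3.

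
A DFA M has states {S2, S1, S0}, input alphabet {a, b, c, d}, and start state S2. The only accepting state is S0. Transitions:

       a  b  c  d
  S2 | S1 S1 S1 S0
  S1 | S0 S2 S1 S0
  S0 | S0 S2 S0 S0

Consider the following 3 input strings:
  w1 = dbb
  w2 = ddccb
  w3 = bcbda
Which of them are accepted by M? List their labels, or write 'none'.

w3

w1: Trace: S2 -d-> S0 -b-> S2 -b-> S1  → end S1, rejected
w2: Trace: S2 -d-> S0 -d-> S0 -c-> S0 -c-> S0 -b-> S2  → end S2, rejected
w3: Trace: S2 -b-> S1 -c-> S1 -b-> S2 -d-> S0 -a-> S0  → end S0, accepted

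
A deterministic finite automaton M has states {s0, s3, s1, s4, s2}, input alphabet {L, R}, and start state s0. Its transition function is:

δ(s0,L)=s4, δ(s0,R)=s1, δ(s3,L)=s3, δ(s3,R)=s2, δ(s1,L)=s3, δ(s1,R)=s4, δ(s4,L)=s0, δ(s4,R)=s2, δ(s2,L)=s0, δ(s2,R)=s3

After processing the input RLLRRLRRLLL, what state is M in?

s0 → s1 → s3 → s3 → s2 → s3 → s3 → s2 → s3 → s3 → s3 → s3

s3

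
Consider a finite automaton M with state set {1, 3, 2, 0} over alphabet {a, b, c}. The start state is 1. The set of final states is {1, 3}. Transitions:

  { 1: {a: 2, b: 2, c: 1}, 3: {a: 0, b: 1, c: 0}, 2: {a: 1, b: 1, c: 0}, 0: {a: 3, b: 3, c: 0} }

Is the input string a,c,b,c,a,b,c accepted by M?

Trace: 1 -a-> 2 -c-> 0 -b-> 3 -c-> 0 -a-> 3 -b-> 1 -c-> 1
End state 1 is accepting.

Yes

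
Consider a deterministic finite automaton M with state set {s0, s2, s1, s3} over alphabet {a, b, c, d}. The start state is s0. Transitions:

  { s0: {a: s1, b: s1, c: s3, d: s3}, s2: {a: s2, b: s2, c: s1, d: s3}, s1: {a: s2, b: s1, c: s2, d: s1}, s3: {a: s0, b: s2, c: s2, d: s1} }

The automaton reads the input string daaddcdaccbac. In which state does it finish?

start at s0
read 'd': s0 → s3
read 'a': s3 → s0
read 'a': s0 → s1
read 'd': s1 → s1
read 'd': s1 → s1
read 'c': s1 → s2
read 'd': s2 → s3
read 'a': s3 → s0
read 'c': s0 → s3
read 'c': s3 → s2
read 'b': s2 → s2
read 'a': s2 → s2
read 'c': s2 → s1

s1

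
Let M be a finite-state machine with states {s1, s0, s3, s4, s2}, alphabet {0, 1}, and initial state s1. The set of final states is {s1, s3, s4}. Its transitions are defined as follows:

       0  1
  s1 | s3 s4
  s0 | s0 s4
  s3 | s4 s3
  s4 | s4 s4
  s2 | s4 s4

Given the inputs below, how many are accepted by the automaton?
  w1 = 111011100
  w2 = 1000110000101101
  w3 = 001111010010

3

w1: Trace: s1 -1-> s4 -1-> s4 -1-> s4 -0-> s4 -1-> s4 -1-> s4 -1-> s4 -0-> s4 -0-> s4  → end s4, accepted
w2: Trace: s1 -1-> s4 -0-> s4 -0-> s4 -0-> s4 -1-> s4 -1-> s4 -0-> s4 -0-> s4 -0-> s4 -0-> s4 -1-> s4 -0-> s4 -1-> s4 -1-> s4 -0-> s4 -1-> s4  → end s4, accepted
w3: Trace: s1 -0-> s3 -0-> s4 -1-> s4 -1-> s4 -1-> s4 -1-> s4 -0-> s4 -1-> s4 -0-> s4 -0-> s4 -1-> s4 -0-> s4  → end s4, accepted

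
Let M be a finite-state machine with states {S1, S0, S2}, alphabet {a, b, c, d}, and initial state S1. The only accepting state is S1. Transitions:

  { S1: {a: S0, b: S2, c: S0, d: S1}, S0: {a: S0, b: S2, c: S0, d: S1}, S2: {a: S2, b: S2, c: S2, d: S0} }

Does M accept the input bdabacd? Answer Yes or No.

No

Trace: S1 -b-> S2 -d-> S0 -a-> S0 -b-> S2 -a-> S2 -c-> S2 -d-> S0
End state S0 is not accepting.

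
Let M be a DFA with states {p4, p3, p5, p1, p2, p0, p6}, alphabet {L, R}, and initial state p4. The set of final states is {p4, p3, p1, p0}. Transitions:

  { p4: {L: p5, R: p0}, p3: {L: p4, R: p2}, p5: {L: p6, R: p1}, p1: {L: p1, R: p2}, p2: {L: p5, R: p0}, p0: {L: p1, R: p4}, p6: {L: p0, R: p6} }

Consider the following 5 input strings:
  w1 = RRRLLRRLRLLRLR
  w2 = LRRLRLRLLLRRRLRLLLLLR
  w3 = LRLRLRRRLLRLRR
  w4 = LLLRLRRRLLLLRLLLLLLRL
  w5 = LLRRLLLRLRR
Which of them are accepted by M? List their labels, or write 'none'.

w1: p4 → p0 → p4 → p0 → p1 → p1 → p2 → p0 → p1 → p2 → p5 → p6 → p6 → p0 → p4  → end p4, accepted
w2: p4 → p5 → p1 → p2 → p5 → p1 → p1 → p2 → p5 → p6 → p0 → p4 → p0 → p4 → p5 → p1 → p1 → p1 → p1 → p1 → p1 → p2  → end p2, rejected
w3: p4 → p5 → p1 → p1 → p2 → p5 → p1 → p2 → p0 → p1 → p1 → p2 → p5 → p1 → p2  → end p2, rejected
w4: p4 → p5 → p6 → p0 → p4 → p5 → p1 → p2 → p0 → p1 → p1 → p1 → p1 → p2 → p5 → p6 → p0 → p1 → p1 → p1 → p2 → p5  → end p5, rejected
w5: p4 → p5 → p6 → p6 → p6 → p0 → p1 → p1 → p2 → p5 → p1 → p2  → end p2, rejected

w1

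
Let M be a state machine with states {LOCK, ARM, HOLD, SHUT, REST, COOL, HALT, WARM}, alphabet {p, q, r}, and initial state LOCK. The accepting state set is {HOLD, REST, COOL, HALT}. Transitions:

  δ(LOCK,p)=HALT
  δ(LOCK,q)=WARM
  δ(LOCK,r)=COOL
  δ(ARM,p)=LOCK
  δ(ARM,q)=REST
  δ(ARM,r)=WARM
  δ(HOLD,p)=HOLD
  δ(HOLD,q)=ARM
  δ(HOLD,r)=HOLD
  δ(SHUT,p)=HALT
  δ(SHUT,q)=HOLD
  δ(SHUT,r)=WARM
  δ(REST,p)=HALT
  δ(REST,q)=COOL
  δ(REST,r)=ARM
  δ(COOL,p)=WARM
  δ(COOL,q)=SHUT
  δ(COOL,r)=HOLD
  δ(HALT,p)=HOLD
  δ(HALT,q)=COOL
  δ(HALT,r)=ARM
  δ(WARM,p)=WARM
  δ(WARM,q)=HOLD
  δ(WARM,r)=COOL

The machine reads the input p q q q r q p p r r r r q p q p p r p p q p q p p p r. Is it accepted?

LOCK → HALT → COOL → SHUT → HOLD → HOLD → ARM → LOCK → HALT → ARM → WARM → COOL → HOLD → ARM → LOCK → WARM → WARM → WARM → COOL → WARM → WARM → HOLD → HOLD → ARM → LOCK → HALT → HOLD → HOLD
End state HOLD is accepting.

Yes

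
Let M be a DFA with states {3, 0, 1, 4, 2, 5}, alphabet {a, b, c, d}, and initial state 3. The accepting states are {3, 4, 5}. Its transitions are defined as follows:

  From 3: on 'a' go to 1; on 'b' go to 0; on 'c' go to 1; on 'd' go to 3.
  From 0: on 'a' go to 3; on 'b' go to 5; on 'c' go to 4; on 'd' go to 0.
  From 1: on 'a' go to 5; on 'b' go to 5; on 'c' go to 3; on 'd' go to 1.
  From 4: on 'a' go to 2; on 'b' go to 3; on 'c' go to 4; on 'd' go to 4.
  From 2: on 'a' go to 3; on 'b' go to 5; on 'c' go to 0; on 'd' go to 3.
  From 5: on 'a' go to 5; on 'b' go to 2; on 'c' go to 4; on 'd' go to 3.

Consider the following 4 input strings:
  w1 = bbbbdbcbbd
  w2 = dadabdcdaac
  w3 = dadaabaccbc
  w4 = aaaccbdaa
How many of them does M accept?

3

w1: Trace: 3 -b-> 0 -b-> 5 -b-> 2 -b-> 5 -d-> 3 -b-> 0 -c-> 4 -b-> 3 -b-> 0 -d-> 0  → end 0, rejected
w2: Trace: 3 -d-> 3 -a-> 1 -d-> 1 -a-> 5 -b-> 2 -d-> 3 -c-> 1 -d-> 1 -a-> 5 -a-> 5 -c-> 4  → end 4, accepted
w3: Trace: 3 -d-> 3 -a-> 1 -d-> 1 -a-> 5 -a-> 5 -b-> 2 -a-> 3 -c-> 1 -c-> 3 -b-> 0 -c-> 4  → end 4, accepted
w4: Trace: 3 -a-> 1 -a-> 5 -a-> 5 -c-> 4 -c-> 4 -b-> 3 -d-> 3 -a-> 1 -a-> 5  → end 5, accepted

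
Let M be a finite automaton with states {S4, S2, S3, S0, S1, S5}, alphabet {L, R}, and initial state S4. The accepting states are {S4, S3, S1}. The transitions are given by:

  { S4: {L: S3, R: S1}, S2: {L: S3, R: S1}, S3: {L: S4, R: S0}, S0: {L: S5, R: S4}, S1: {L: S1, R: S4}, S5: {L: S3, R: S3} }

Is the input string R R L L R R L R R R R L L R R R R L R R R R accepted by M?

start at S4
read 'R': S4 → S1
read 'R': S1 → S4
read 'L': S4 → S3
read 'L': S3 → S4
read 'R': S4 → S1
read 'R': S1 → S4
read 'L': S4 → S3
read 'R': S3 → S0
read 'R': S0 → S4
read 'R': S4 → S1
read 'R': S1 → S4
read 'L': S4 → S3
read 'L': S3 → S4
read 'R': S4 → S1
read 'R': S1 → S4
read 'R': S4 → S1
read 'R': S1 → S4
read 'L': S4 → S3
read 'R': S3 → S0
read 'R': S0 → S4
read 'R': S4 → S1
read 'R': S1 → S4
End state S4 is accepting.

Yes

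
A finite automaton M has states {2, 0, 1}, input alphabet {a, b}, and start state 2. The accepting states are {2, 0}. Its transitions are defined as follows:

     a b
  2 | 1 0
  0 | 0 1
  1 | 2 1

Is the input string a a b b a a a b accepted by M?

Yes

start at 2
read 'a': 2 → 1
read 'a': 1 → 2
read 'b': 2 → 0
read 'b': 0 → 1
read 'a': 1 → 2
read 'a': 2 → 1
read 'a': 1 → 2
read 'b': 2 → 0
End state 0 is accepting.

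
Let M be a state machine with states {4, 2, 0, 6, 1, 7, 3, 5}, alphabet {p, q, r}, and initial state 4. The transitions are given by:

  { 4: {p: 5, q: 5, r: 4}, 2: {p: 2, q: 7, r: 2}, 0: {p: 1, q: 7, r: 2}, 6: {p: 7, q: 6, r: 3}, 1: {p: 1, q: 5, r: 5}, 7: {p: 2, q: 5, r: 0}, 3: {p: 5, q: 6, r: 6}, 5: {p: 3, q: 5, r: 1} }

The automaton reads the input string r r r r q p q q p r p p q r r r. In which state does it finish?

1

start at 4
read 'r': 4 → 4
read 'r': 4 → 4
read 'r': 4 → 4
read 'r': 4 → 4
read 'q': 4 → 5
read 'p': 5 → 3
read 'q': 3 → 6
read 'q': 6 → 6
read 'p': 6 → 7
read 'r': 7 → 0
read 'p': 0 → 1
read 'p': 1 → 1
read 'q': 1 → 5
read 'r': 5 → 1
read 'r': 1 → 5
read 'r': 5 → 1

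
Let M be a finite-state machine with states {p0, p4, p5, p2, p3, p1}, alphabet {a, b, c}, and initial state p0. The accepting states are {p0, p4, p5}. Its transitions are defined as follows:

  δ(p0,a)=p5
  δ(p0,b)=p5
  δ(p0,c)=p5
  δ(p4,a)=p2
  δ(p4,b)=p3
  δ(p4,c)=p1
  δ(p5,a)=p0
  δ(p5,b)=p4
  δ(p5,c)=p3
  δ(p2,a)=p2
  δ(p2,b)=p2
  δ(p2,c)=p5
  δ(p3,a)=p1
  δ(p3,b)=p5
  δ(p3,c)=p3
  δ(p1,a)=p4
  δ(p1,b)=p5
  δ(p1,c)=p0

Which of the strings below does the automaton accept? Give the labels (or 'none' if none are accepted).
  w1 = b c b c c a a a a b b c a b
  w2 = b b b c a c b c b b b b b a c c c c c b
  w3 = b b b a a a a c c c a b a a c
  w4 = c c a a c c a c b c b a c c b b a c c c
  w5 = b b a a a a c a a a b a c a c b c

w1: p0 → p5 → p3 → p5 → p3 → p3 → p1 → p4 → p2 → p2 → p2 → p2 → p5 → p0 → p5  → end p5, accepted
w2: p0 → p5 → p4 → p3 → p3 → p1 → p0 → p5 → p3 → p5 → p4 → p3 → p5 → p4 → p2 → p5 → p3 → p3 → p3 → p3 → p5  → end p5, accepted
w3: p0 → p5 → p4 → p3 → p1 → p4 → p2 → p2 → p5 → p3 → p3 → p1 → p5 → p0 → p5 → p3  → end p3, rejected
w4: p0 → p5 → p3 → p1 → p4 → p1 → p0 → p5 → p3 → p5 → p3 → p5 → p0 → p5 → p3 → p5 → p4 → p2 → p5 → p3 → p3  → end p3, rejected
w5: p0 → p5 → p4 → p2 → p2 → p2 → p2 → p5 → p0 → p5 → p0 → p5 → p0 → p5 → p0 → p5 → p4 → p1  → end p1, rejected

w1, w2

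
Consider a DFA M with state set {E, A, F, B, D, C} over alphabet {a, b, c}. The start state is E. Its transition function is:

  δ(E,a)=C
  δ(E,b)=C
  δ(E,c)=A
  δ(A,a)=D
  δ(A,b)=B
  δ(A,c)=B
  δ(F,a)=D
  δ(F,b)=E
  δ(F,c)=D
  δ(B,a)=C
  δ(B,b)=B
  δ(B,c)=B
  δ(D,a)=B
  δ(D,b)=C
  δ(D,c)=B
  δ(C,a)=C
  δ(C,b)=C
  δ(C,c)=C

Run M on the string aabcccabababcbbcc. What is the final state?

start at E
read 'a': E → C
read 'a': C → C
read 'b': C → C
read 'c': C → C
read 'c': C → C
read 'c': C → C
read 'a': C → C
read 'b': C → C
read 'a': C → C
read 'b': C → C
read 'a': C → C
read 'b': C → C
read 'c': C → C
read 'b': C → C
read 'b': C → C
read 'c': C → C
read 'c': C → C

C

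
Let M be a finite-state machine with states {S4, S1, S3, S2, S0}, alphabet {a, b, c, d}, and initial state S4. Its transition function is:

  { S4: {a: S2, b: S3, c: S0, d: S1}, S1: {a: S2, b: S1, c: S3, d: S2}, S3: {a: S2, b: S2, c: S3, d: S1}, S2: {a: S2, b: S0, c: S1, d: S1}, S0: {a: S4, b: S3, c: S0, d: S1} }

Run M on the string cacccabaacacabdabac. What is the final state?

Trace: S4 -c-> S0 -a-> S4 -c-> S0 -c-> S0 -c-> S0 -a-> S4 -b-> S3 -a-> S2 -a-> S2 -c-> S1 -a-> S2 -c-> S1 -a-> S2 -b-> S0 -d-> S1 -a-> S2 -b-> S0 -a-> S4 -c-> S0

S0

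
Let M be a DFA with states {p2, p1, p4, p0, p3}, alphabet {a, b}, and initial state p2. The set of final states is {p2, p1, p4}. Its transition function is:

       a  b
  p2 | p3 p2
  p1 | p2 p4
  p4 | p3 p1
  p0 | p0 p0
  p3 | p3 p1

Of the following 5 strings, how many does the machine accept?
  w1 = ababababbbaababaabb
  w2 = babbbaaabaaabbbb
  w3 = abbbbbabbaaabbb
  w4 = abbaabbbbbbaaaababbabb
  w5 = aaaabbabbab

5

w1: p2 → p3 → p1 → p2 → p2 → p3 → p1 → p2 → p2 → p2 → p2 → p3 → p3 → p1 → p2 → p2 → p3 → p3 → p1 → p4  → end p4, accepted
w2: p2 → p2 → p3 → p1 → p4 → p1 → p2 → p3 → p3 → p1 → p2 → p3 → p3 → p1 → p4 → p1 → p4  → end p4, accepted
w3: p2 → p3 → p1 → p4 → p1 → p4 → p1 → p2 → p2 → p2 → p3 → p3 → p3 → p1 → p4 → p1  → end p1, accepted
w4: p2 → p3 → p1 → p4 → p3 → p3 → p1 → p4 → p1 → p4 → p1 → p4 → p3 → p3 → p3 → p3 → p1 → p2 → p2 → p2 → p3 → p1 → p4  → end p4, accepted
w5: p2 → p3 → p3 → p3 → p3 → p1 → p4 → p3 → p1 → p4 → p3 → p1  → end p1, accepted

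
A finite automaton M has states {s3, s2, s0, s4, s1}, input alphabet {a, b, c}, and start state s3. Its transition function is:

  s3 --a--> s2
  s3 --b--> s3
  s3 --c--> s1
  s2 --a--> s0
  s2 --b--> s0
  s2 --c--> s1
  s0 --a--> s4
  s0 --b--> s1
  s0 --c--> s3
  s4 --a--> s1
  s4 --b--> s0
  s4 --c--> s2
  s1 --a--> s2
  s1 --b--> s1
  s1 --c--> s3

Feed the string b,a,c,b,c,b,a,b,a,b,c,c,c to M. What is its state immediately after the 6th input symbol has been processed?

Trace: s3 -b-> s3 -a-> s2 -c-> s1 -b-> s1 -c-> s3 -b-> s3
After 6 symbols: s3.

s3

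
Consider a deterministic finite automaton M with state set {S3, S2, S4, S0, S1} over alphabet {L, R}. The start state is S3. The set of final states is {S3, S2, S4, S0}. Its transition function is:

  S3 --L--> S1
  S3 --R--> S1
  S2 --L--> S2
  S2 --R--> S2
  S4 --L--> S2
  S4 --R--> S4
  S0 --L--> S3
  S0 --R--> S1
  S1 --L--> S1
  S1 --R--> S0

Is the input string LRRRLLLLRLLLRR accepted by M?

No

start at S3
read 'L': S3 → S1
read 'R': S1 → S0
read 'R': S0 → S1
read 'R': S1 → S0
read 'L': S0 → S3
read 'L': S3 → S1
read 'L': S1 → S1
read 'L': S1 → S1
read 'R': S1 → S0
read 'L': S0 → S3
read 'L': S3 → S1
read 'L': S1 → S1
read 'R': S1 → S0
read 'R': S0 → S1
End state S1 is not accepting.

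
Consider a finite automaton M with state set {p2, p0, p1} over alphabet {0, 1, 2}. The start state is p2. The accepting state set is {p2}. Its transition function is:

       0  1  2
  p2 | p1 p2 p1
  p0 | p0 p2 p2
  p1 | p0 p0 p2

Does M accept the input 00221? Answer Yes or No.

p2 → p1 → p0 → p2 → p1 → p0
End state p0 is not accepting.

No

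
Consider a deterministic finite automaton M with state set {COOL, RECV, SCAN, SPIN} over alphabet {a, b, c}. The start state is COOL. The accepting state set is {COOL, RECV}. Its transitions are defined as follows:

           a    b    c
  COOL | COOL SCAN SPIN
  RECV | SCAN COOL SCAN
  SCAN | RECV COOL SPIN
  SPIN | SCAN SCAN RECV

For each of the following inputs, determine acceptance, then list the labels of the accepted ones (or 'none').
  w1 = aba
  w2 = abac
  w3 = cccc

w1: COOL → COOL → SCAN → RECV  → end RECV, accepted
w2: COOL → COOL → SCAN → RECV → SCAN  → end SCAN, rejected
w3: COOL → SPIN → RECV → SCAN → SPIN  → end SPIN, rejected

w1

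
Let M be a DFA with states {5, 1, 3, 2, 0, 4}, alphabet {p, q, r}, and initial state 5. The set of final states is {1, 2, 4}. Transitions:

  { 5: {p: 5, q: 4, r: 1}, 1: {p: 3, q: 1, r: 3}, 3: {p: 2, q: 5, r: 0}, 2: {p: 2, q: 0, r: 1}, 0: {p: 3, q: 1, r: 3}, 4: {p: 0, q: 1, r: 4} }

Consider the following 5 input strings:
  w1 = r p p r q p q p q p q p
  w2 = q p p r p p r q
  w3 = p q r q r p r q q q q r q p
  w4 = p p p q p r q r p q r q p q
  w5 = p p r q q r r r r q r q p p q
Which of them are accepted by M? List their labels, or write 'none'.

w2, w5

w1: Trace: 5 -r-> 1 -p-> 3 -p-> 2 -r-> 1 -q-> 1 -p-> 3 -q-> 5 -p-> 5 -q-> 4 -p-> 0 -q-> 1 -p-> 3  → end 3, rejected
w2: Trace: 5 -q-> 4 -p-> 0 -p-> 3 -r-> 0 -p-> 3 -p-> 2 -r-> 1 -q-> 1  → end 1, accepted
w3: Trace: 5 -p-> 5 -q-> 4 -r-> 4 -q-> 1 -r-> 3 -p-> 2 -r-> 1 -q-> 1 -q-> 1 -q-> 1 -q-> 1 -r-> 3 -q-> 5 -p-> 5  → end 5, rejected
w4: Trace: 5 -p-> 5 -p-> 5 -p-> 5 -q-> 4 -p-> 0 -r-> 3 -q-> 5 -r-> 1 -p-> 3 -q-> 5 -r-> 1 -q-> 1 -p-> 3 -q-> 5  → end 5, rejected
w5: Trace: 5 -p-> 5 -p-> 5 -r-> 1 -q-> 1 -q-> 1 -r-> 3 -r-> 0 -r-> 3 -r-> 0 -q-> 1 -r-> 3 -q-> 5 -p-> 5 -p-> 5 -q-> 4  → end 4, accepted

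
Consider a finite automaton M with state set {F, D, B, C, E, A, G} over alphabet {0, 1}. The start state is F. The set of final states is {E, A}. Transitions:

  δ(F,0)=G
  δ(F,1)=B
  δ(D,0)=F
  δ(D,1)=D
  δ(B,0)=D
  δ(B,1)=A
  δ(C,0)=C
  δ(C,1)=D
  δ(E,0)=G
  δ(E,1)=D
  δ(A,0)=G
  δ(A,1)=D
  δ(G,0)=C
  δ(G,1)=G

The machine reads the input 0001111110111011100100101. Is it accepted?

F → G → C → C → D → D → D → D → D → D → F → B → A → D → F → B → A → D → F → G → G → C → C → D → F → B
End state B is not accepting.

No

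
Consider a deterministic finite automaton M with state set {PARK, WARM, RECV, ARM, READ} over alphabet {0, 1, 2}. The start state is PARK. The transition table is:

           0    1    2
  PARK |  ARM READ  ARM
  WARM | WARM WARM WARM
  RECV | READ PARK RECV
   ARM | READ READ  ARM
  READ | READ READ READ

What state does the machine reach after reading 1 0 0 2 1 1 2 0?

READ

Trace: PARK -1-> READ -0-> READ -0-> READ -2-> READ -1-> READ -1-> READ -2-> READ -0-> READ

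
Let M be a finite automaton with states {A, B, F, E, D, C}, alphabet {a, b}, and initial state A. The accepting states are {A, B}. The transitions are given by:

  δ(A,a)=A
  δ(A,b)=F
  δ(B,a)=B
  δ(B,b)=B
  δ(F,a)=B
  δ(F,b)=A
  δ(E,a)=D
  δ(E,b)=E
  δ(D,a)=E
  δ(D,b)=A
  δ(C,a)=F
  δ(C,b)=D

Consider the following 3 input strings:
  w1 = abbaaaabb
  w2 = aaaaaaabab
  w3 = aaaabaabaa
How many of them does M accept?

3

w1: A → A → F → A → A → A → A → A → F → A  → end A, accepted
w2: A → A → A → A → A → A → A → A → F → B → B  → end B, accepted
w3: A → A → A → A → A → F → B → B → B → B → B  → end B, accepted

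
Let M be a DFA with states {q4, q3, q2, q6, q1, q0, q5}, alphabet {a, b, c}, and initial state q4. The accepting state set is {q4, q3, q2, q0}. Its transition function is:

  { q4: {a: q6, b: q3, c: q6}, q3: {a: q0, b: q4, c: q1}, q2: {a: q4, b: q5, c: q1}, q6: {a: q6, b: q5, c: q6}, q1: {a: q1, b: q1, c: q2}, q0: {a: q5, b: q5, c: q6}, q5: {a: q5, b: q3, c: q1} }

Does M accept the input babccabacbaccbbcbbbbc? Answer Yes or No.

Trace: q4 -b-> q3 -a-> q0 -b-> q5 -c-> q1 -c-> q2 -a-> q4 -b-> q3 -a-> q0 -c-> q6 -b-> q5 -a-> q5 -c-> q1 -c-> q2 -b-> q5 -b-> q3 -c-> q1 -b-> q1 -b-> q1 -b-> q1 -b-> q1 -c-> q2
End state q2 is accepting.

Yes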